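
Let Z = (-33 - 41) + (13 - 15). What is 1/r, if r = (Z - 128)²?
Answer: 1/41616 ≈ 2.4029e-5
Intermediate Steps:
Z = -76 (Z = -74 - 2 = -76)
r = 41616 (r = (-76 - 128)² = (-204)² = 41616)
1/r = 1/41616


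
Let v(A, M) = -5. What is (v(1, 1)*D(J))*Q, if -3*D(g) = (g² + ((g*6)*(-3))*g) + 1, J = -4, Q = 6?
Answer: -2710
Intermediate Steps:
D(g) = -⅓ + 17*g²/3 (D(g) = -((g² + ((g*6)*(-3))*g) + 1)/3 = -((g² + ((6*g)*(-3))*g) + 1)/3 = -((g² + (-18*g)*g) + 1)/3 = -((g² - 18*g²) + 1)/3 = -(-17*g² + 1)/3 = -(1 - 17*g²)/3 = -⅓ + 17*g²/3)
(v(1, 1)*D(J))*Q = -5*(-⅓ + (17/3)*(-4)²)*6 = -5*(-⅓ + (17/3)*16)*6 = -5*(-⅓ + 272/3)*6 = -5*271/3*6 = -1355/3*6 = -2710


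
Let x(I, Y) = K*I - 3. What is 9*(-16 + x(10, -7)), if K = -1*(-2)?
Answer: 9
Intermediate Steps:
K = 2
x(I, Y) = -3 + 2*I (x(I, Y) = 2*I - 3 = -3 + 2*I)
9*(-16 + x(10, -7)) = 9*(-16 + (-3 + 2*10)) = 9*(-16 + (-3 + 20)) = 9*(-16 + 17) = 9*1 = 9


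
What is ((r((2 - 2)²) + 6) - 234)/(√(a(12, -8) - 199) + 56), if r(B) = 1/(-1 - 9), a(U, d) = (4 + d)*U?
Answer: -63868/16915 + 2281*I*√247/33830 ≈ -3.7758 + 1.0597*I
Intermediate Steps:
a(U, d) = U*(4 + d)
r(B) = -⅒ (r(B) = 1/(-10) = -⅒)
((r((2 - 2)²) + 6) - 234)/(√(a(12, -8) - 199) + 56) = ((-⅒ + 6) - 234)/(√(12*(4 - 8) - 199) + 56) = (59/10 - 234)/(√(12*(-4) - 199) + 56) = -2281/(10*(√(-48 - 199) + 56)) = -2281/(10*(√(-247) + 56)) = -2281/(10*(I*√247 + 56)) = -2281/(10*(56 + I*√247))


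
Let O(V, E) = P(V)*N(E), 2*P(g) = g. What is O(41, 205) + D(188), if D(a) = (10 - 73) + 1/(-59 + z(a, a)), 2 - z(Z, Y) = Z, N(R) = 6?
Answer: 14699/245 ≈ 59.996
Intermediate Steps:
P(g) = g/2
z(Z, Y) = 2 - Z
O(V, E) = 3*V (O(V, E) = (V/2)*6 = 3*V)
D(a) = -63 + 1/(-57 - a) (D(a) = (10 - 73) + 1/(-59 + (2 - a)) = -63 + 1/(-57 - a))
O(41, 205) + D(188) = 3*41 + (-3592 - 63*188)/(57 + 188) = 123 + (-3592 - 11844)/245 = 123 + (1/245)*(-15436) = 123 - 15436/245 = 14699/245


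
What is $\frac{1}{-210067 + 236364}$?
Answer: $\frac{1}{26297} \approx 3.8027 \cdot 10^{-5}$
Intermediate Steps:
$\frac{1}{-210067 + 236364} = \frac{1}{26297}$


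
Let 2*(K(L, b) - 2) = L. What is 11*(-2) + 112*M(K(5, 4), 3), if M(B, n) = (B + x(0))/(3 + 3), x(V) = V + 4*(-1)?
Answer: -38/3 ≈ -12.667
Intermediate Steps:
K(L, b) = 2 + L/2
x(V) = -4 + V (x(V) = V - 4 = -4 + V)
M(B, n) = -2/3 + B/6 (M(B, n) = (B + (-4 + 0))/(3 + 3) = (B - 4)/6 = (-4 + B)*(1/6) = -2/3 + B/6)
11*(-2) + 112*M(K(5, 4), 3) = 11*(-2) + 112*(-2/3 + (2 + (1/2)*5)/6) = -22 + 112*(-2/3 + (2 + 5/2)/6) = -22 + 112*(-2/3 + (1/6)*(9/2)) = -22 + 112*(-2/3 + 3/4) = -22 + 112*(1/12) = -22 + 28/3 = -38/3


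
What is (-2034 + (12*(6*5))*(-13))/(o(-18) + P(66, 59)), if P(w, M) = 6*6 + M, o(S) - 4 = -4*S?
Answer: -746/19 ≈ -39.263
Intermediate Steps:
o(S) = 4 - 4*S
P(w, M) = 36 + M
(-2034 + (12*(6*5))*(-13))/(o(-18) + P(66, 59)) = (-2034 + (12*(6*5))*(-13))/((4 - 4*(-18)) + (36 + 59)) = (-2034 + (12*30)*(-13))/((4 + 72) + 95) = (-2034 + 360*(-13))/(76 + 95) = (-2034 - 4680)/171 = -6714*1/171 = -746/19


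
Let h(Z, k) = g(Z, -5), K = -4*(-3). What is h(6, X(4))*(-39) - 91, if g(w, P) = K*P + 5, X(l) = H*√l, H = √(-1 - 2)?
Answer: 2054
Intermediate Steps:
K = 12
H = I*√3 (H = √(-3) = I*√3 ≈ 1.732*I)
X(l) = I*√3*√l (X(l) = (I*√3)*√l = I*√3*√l)
g(w, P) = 5 + 12*P (g(w, P) = 12*P + 5 = 5 + 12*P)
h(Z, k) = -55 (h(Z, k) = 5 + 12*(-5) = 5 - 60 = -55)
h(6, X(4))*(-39) - 91 = -55*(-39) - 91 = 2145 - 91 = 2054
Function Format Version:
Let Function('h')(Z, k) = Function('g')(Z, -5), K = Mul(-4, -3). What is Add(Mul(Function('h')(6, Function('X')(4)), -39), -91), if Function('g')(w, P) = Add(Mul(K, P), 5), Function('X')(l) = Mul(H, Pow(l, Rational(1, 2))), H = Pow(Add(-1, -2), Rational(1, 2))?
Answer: 2054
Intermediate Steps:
K = 12
H = Mul(I, Pow(3, Rational(1, 2))) (H = Pow(-3, Rational(1, 2)) = Mul(I, Pow(3, Rational(1, 2))) ≈ Mul(1.7320, I))
Function('X')(l) = Mul(I, Pow(3, Rational(1, 2)), Pow(l, Rational(1, 2))) (Function('X')(l) = Mul(Mul(I, Pow(3, Rational(1, 2))), Pow(l, Rational(1, 2))) = Mul(I, Pow(3, Rational(1, 2)), Pow(l, Rational(1, 2))))
Function('g')(w, P) = Add(5, Mul(12, P)) (Function('g')(w, P) = Add(Mul(12, P), 5) = Add(5, Mul(12, P)))
Function('h')(Z, k) = -55 (Function('h')(Z, k) = Add(5, Mul(12, -5)) = Add(5, -60) = -55)
Add(Mul(Function('h')(6, Function('X')(4)), -39), -91) = Add(Mul(-55, -39), -91) = Add(2145, -91) = 2054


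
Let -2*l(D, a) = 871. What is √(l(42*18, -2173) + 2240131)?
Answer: √8958782/2 ≈ 1496.6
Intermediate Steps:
l(D, a) = -871/2 (l(D, a) = -½*871 = -871/2)
√(l(42*18, -2173) + 2240131) = √(-871/2 + 2240131) = √(4479391/2) = √8958782/2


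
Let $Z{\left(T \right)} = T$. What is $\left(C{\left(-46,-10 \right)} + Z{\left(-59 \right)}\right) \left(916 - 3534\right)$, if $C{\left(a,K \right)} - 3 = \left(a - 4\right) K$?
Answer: $-1162392$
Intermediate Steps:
$C{\left(a,K \right)} = 3 + K \left(-4 + a\right)$ ($C{\left(a,K \right)} = 3 + \left(a - 4\right) K = 3 + \left(-4 + a\right) K = 3 + K \left(-4 + a\right)$)
$\left(C{\left(-46,-10 \right)} + Z{\left(-59 \right)}\right) \left(916 - 3534\right) = \left(\left(3 - -40 - -460\right) - 59\right) \left(916 - 3534\right) = \left(\left(3 + 40 + 460\right) - 59\right) \left(-2618\right) = \left(503 - 59\right) \left(-2618\right) = 444 \left(-2618\right) = -1162392$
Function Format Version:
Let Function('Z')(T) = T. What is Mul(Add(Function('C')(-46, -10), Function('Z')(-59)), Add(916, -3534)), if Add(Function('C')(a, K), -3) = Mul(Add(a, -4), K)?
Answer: -1162392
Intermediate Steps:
Function('C')(a, K) = Add(3, Mul(K, Add(-4, a))) (Function('C')(a, K) = Add(3, Mul(Add(a, -4), K)) = Add(3, Mul(Add(-4, a), K)) = Add(3, Mul(K, Add(-4, a))))
Mul(Add(Function('C')(-46, -10), Function('Z')(-59)), Add(916, -3534)) = Mul(Add(Add(3, Mul(-4, -10), Mul(-10, -46)), -59), Add(916, -3534)) = Mul(Add(Add(3, 40, 460), -59), -2618) = Mul(Add(503, -59), -2618) = Mul(444, -2618) = -1162392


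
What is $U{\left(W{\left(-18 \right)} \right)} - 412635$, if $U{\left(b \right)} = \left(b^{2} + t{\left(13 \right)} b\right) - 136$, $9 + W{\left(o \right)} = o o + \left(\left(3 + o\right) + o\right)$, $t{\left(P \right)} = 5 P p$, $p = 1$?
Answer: $-314917$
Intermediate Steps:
$t{\left(P \right)} = 5 P$ ($t{\left(P \right)} = 5 P 1 = 5 P$)
$W{\left(o \right)} = -6 + o^{2} + 2 o$ ($W{\left(o \right)} = -9 + \left(o o + \left(\left(3 + o\right) + o\right)\right) = -9 + \left(o^{2} + \left(3 + 2 o\right)\right) = -9 + \left(3 + o^{2} + 2 o\right) = -6 + o^{2} + 2 o$)
$U{\left(b \right)} = -136 + b^{2} + 65 b$ ($U{\left(b \right)} = \left(b^{2} + 5 \cdot 13 b\right) - 136 = \left(b^{2} + 65 b\right) - 136 = -136 + b^{2} + 65 b$)
$U{\left(W{\left(-18 \right)} \right)} - 412635 = \left(-136 + \left(-6 + \left(-18\right)^{2} + 2 \left(-18\right)\right)^{2} + 65 \left(-6 + \left(-18\right)^{2} + 2 \left(-18\right)\right)\right) - 412635 = \left(-136 + \left(-6 + 324 - 36\right)^{2} + 65 \left(-6 + 324 - 36\right)\right) - 412635 = \left(-136 + 282^{2} + 65 \cdot 282\right) - 412635 = \left(-136 + 79524 + 18330\right) - 412635 = 97718 - 412635 = -314917$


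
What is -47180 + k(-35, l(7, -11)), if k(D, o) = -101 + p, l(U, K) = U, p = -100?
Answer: -47381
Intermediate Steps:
k(D, o) = -201 (k(D, o) = -101 - 100 = -201)
-47180 + k(-35, l(7, -11)) = -47180 - 201 = -47381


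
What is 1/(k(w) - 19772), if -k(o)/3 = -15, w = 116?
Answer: -1/19727 ≈ -5.0692e-5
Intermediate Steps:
k(o) = 45 (k(o) = -3*(-15) = 45)
1/(k(w) - 19772) = 1/(45 - 19772) = 1/(-19727) = -1/19727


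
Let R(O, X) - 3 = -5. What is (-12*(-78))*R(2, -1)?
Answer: -1872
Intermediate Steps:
R(O, X) = -2 (R(O, X) = 3 - 5 = -2)
(-12*(-78))*R(2, -1) = -12*(-78)*(-2) = 936*(-2) = -1872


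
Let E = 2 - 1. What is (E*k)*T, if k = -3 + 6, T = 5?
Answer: 15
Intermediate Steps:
E = 1
k = 3
(E*k)*T = (1*3)*5 = 3*5 = 15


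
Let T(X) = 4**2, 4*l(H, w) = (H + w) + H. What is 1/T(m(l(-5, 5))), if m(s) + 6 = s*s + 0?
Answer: 1/16 ≈ 0.062500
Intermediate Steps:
l(H, w) = H/2 + w/4 (l(H, w) = ((H + w) + H)/4 = (w + 2*H)/4 = H/2 + w/4)
m(s) = -6 + s**2 (m(s) = -6 + (s*s + 0) = -6 + (s**2 + 0) = -6 + s**2)
T(X) = 16
1/T(m(l(-5, 5))) = 1/16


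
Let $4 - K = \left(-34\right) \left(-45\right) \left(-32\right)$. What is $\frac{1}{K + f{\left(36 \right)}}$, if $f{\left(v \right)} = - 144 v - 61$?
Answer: $\frac{1}{43719} \approx 2.2873 \cdot 10^{-5}$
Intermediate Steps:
$K = 48964$ ($K = 4 - \left(-34\right) \left(-45\right) \left(-32\right) = 4 - 1530 \left(-32\right) = 4 - -48960 = 4 + 48960 = 48964$)
$f{\left(v \right)} = -61 - 144 v$
$\frac{1}{K + f{\left(36 \right)}} = \frac{1}{48964 - 5245} = \frac{1}{43719}$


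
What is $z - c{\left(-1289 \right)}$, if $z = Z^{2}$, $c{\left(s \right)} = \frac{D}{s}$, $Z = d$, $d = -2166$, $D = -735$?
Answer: $\frac{6047414949}{1289} \approx 4.6916 \cdot 10^{6}$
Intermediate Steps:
$Z = -2166$
$c{\left(s \right)} = - \frac{735}{s}$
$z = 4691556$ ($z = \left(-2166\right)^{2} = 4691556$)
$z - c{\left(-1289 \right)} = 4691556 - - \frac{735}{-1289} = 4691556 - \left(-735\right) \left(- \frac{1}{1289}\right) = 4691556 - \frac{735}{1289} = \frac{6047414949}{1289}$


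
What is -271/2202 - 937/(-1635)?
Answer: 180021/400030 ≈ 0.45002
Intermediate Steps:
-271/2202 - 937/(-1635) = -271*1/2202 - 937*(-1/1635) = -271/2202 + 937/1635 = 180021/400030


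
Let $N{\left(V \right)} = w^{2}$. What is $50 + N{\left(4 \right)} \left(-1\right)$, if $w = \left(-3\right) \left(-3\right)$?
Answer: $-31$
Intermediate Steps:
$w = 9$
$N{\left(V \right)} = 81$ ($N{\left(V \right)} = 9^{2} = 81$)
$50 + N{\left(4 \right)} \left(-1\right) = 50 + 81 \left(-1\right) = 50 - 81 = -31$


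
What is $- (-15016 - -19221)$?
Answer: $-4205$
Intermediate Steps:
$- (-15016 - -19221) = - (-15016 + 19221) = \left(-1\right) 4205 = -4205$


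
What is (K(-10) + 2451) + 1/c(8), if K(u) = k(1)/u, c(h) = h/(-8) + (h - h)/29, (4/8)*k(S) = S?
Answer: 12249/5 ≈ 2449.8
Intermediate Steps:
k(S) = 2*S
c(h) = -h/8 (c(h) = h*(-1/8) + 0*(1/29) = -h/8 + 0 = -h/8)
K(u) = 2/u (K(u) = (2*1)/u = 2/u)
(K(-10) + 2451) + 1/c(8) = (2/(-10) + 2451) + 1/(-1/8*8) = (2*(-1/10) + 2451) + 1/(-1) = (-1/5 + 2451) - 1 = 12254/5 - 1 = 12249/5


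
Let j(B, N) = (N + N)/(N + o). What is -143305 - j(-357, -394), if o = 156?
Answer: -17053689/119 ≈ -1.4331e+5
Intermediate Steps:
j(B, N) = 2*N/(156 + N) (j(B, N) = (N + N)/(N + 156) = (2*N)/(156 + N) = 2*N/(156 + N))
-143305 - j(-357, -394) = -143305 - 2*(-394)/(156 - 394) = -143305 - 2*(-394)/(-238) = -143305 - 2*(-394)*(-1)/238 = -143305 - 1*394/119 = -143305 - 394/119 = -17053689/119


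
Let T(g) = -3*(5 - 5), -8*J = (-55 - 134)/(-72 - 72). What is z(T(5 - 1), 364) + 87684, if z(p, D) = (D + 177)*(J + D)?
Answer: 36418463/128 ≈ 2.8452e+5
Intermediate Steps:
J = -21/128 (J = -(-55 - 134)/(8*(-72 - 72)) = -(-189)/(8*(-144)) = -(-189)*(-1)/(8*144) = -1/8*21/16 = -21/128 ≈ -0.16406)
T(g) = 0 (T(g) = -3*0 = 0)
z(p, D) = (177 + D)*(-21/128 + D) (z(p, D) = (D + 177)*(-21/128 + D) = (177 + D)*(-21/128 + D))
z(T(5 - 1), 364) + 87684 = (-3717/128 + 364**2 + (22635/128)*364) + 87684 = (-3717/128 + 132496 + 2059785/32) + 87684 = 25194911/128 + 87684 = 36418463/128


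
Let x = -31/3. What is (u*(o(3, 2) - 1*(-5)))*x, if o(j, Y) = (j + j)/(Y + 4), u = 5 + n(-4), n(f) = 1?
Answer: -372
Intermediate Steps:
x = -31/3 (x = -31*⅓ = -31/3 ≈ -10.333)
u = 6 (u = 5 + 1 = 6)
o(j, Y) = 2*j/(4 + Y) (o(j, Y) = (2*j)/(4 + Y) = 2*j/(4 + Y))
(u*(o(3, 2) - 1*(-5)))*x = (6*(2*3/(4 + 2) - 1*(-5)))*(-31/3) = (6*(2*3/6 + 5))*(-31/3) = (6*(2*3*(⅙) + 5))*(-31/3) = (6*(1 + 5))*(-31/3) = (6*6)*(-31/3) = 36*(-31/3) = -372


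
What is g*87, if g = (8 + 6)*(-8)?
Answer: -9744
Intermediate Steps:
g = -112 (g = 14*(-8) = -112)
g*87 = -112*87 = -9744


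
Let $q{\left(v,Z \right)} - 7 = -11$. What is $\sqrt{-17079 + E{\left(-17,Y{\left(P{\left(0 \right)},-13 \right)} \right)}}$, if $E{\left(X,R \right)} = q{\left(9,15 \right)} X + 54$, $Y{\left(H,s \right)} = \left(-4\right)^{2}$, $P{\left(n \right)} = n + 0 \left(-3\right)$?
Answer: $i \sqrt{16957} \approx 130.22 i$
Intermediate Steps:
$q{\left(v,Z \right)} = -4$ ($q{\left(v,Z \right)} = 7 - 11 = -4$)
$P{\left(n \right)} = n$ ($P{\left(n \right)} = n + 0 = n$)
$Y{\left(H,s \right)} = 16$
$E{\left(X,R \right)} = 54 - 4 X$ ($E{\left(X,R \right)} = - 4 X + 54 = 54 - 4 X$)
$\sqrt{-17079 + E{\left(-17,Y{\left(P{\left(0 \right)},-13 \right)} \right)}} = \sqrt{-17079 + \left(54 - -68\right)} = \sqrt{-17079 + \left(54 + 68\right)} = \sqrt{-17079 + 122} = \sqrt{-16957} = i \sqrt{16957}$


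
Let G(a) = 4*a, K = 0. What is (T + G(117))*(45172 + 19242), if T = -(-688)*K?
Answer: 30145752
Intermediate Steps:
T = 0 (T = -(-688)*0 = -344*0 = 0)
(T + G(117))*(45172 + 19242) = (0 + 4*117)*(45172 + 19242) = (0 + 468)*64414 = 468*64414 = 30145752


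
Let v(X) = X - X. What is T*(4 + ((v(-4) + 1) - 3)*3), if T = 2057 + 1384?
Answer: -6882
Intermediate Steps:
v(X) = 0
T = 3441
T*(4 + ((v(-4) + 1) - 3)*3) = 3441*(4 + ((0 + 1) - 3)*3) = 3441*(4 + (1 - 3)*3) = 3441*(4 - 2*3) = 3441*(4 - 6) = 3441*(-2) = -6882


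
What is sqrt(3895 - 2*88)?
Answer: sqrt(3719) ≈ 60.984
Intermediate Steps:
sqrt(3895 - 2*88) = sqrt(3895 - 176) = sqrt(3719)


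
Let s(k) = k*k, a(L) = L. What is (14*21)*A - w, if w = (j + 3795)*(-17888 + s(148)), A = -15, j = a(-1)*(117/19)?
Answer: -289187598/19 ≈ -1.5220e+7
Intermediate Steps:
j = -117/19 ≈ -6.1579
s(k) = k²
w = 289103808/19 (w = (-117/19 + 3795)*(-17888 + 148²) = 71988*(-17888 + 21904)/19 = (71988/19)*4016 = 289103808/19 ≈ 1.5216e+7)
(14*21)*A - w = (14*21)*(-15) - 1*289103808/19 = 294*(-15) - 289103808/19 = -4410 - 289103808/19 = -289187598/19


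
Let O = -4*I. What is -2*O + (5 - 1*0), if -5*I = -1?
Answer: 33/5 ≈ 6.6000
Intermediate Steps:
I = 1/5 (I = -1/5*(-1) = 1/5 ≈ 0.20000)
O = -4/5 (O = -4*1/5 = -4/5 ≈ -0.80000)
-2*O + (5 - 1*0) = -2*(-4/5) + (5 - 1*0) = 8/5 + (5 + 0) = 8/5 + 5 = 33/5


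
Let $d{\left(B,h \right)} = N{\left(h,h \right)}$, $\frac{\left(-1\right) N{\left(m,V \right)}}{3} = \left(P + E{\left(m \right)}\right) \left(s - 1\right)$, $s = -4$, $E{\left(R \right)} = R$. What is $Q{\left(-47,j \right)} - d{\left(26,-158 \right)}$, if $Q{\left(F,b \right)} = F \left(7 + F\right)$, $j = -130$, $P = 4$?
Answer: $4190$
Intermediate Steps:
$N{\left(m,V \right)} = 60 + 15 m$ ($N{\left(m,V \right)} = - 3 \left(4 + m\right) \left(-4 - 1\right) = - 3 \left(4 + m\right) \left(-5\right) = - 3 \left(-20 - 5 m\right) = 60 + 15 m$)
$d{\left(B,h \right)} = 60 + 15 h$
$Q{\left(-47,j \right)} - d{\left(26,-158 \right)} = - 47 \left(7 - 47\right) - \left(60 + 15 \left(-158\right)\right) = \left(-47\right) \left(-40\right) - \left(60 - 2370\right) = 1880 - -2310 = 1880 + 2310 = 4190$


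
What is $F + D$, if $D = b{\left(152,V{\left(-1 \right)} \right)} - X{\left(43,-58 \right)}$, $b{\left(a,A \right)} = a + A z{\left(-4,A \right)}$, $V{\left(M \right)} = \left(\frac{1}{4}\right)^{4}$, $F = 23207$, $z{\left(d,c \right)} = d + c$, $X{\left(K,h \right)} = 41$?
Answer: $\frac{1528167425}{65536} \approx 23318.0$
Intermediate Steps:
$z{\left(d,c \right)} = c + d$
$V{\left(M \right)} = \frac{1}{256}$ ($V{\left(M \right)} = \left(\frac{1}{4}\right)^{4} = \frac{1}{256}$)
$b{\left(a,A \right)} = a + A \left(-4 + A\right)$ ($b{\left(a,A \right)} = a + A \left(A - 4\right) = a + A \left(-4 + A\right)$)
$D = \frac{7273473}{65536}$ ($D = \left(152 + \frac{-4 + \frac{1}{256}}{256}\right) - 41 = \left(152 + \frac{1}{256} \left(- \frac{1023}{256}\right)\right) - 41 = \left(152 - \frac{1023}{65536}\right) - 41 = \frac{9960449}{65536} - 41 = \frac{7273473}{65536} \approx 110.98$)
$F + D = 23207 + \frac{7273473}{65536} = \frac{1528167425}{65536}$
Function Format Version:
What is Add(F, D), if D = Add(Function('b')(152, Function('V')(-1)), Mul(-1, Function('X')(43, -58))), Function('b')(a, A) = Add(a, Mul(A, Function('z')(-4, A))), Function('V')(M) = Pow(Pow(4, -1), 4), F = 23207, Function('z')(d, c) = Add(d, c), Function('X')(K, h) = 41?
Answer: Rational(1528167425, 65536) ≈ 23318.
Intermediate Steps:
Function('z')(d, c) = Add(c, d)
Function('V')(M) = Rational(1, 256) (Function('V')(M) = Pow(Rational(1, 4), 4) = Rational(1, 256))
Function('b')(a, A) = Add(a, Mul(A, Add(-4, A))) (Function('b')(a, A) = Add(a, Mul(A, Add(A, -4))) = Add(a, Mul(A, Add(-4, A))))
D = Rational(7273473, 65536) (D = Add(Add(152, Mul(Rational(1, 256), Add(-4, Rational(1, 256)))), Mul(-1, 41)) = Add(Add(152, Mul(Rational(1, 256), Rational(-1023, 256))), -41) = Add(Add(152, Rational(-1023, 65536)), -41) = Add(Rational(9960449, 65536), -41) = Rational(7273473, 65536) ≈ 110.98)
Add(F, D) = Add(23207, Rational(7273473, 65536)) = Rational(1528167425, 65536)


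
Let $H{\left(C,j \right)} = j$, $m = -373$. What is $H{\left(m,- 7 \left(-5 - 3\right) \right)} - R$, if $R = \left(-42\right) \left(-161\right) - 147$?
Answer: $-6559$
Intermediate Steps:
$R = 6615$ ($R = 6762 - 147 = 6615$)
$H{\left(m,- 7 \left(-5 - 3\right) \right)} - R = - 7 \left(-5 - 3\right) - 6615 = \left(-7\right) \left(-8\right) - 6615 = 56 - 6615 = -6559$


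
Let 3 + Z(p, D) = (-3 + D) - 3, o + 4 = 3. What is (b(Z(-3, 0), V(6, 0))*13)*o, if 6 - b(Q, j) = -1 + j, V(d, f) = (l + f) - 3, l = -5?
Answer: -195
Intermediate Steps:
V(d, f) = -8 + f (V(d, f) = (-5 + f) - 3 = -8 + f)
o = -1 (o = -4 + 3 = -1)
Z(p, D) = -9 + D (Z(p, D) = -3 + ((-3 + D) - 3) = -3 + (-6 + D) = -9 + D)
b(Q, j) = 7 - j (b(Q, j) = 6 - (-1 + j) = 6 + (1 - j) = 7 - j)
(b(Z(-3, 0), V(6, 0))*13)*o = ((7 - (-8 + 0))*13)*(-1) = ((7 - 1*(-8))*13)*(-1) = ((7 + 8)*13)*(-1) = (15*13)*(-1) = 195*(-1) = -195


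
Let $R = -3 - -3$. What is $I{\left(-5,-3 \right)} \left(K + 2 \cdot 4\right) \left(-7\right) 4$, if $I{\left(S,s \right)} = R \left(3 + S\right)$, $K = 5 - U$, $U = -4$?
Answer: $0$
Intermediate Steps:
$R = 0$ ($R = -3 + 3 = 0$)
$K = 9$ ($K = 5 - -4 = 5 + 4 = 9$)
$I{\left(S,s \right)} = 0$ ($I{\left(S,s \right)} = 0 \left(3 + S\right) = 0$)
$I{\left(-5,-3 \right)} \left(K + 2 \cdot 4\right) \left(-7\right) 4 = 0 \left(9 + 2 \cdot 4\right) \left(-7\right) 4 = 0 \left(9 + 8\right) \left(-7\right) 4 = 0 \cdot 17 \left(-7\right) 4 = 0 \left(-119\right) 4 = 0 \cdot 4 = 0$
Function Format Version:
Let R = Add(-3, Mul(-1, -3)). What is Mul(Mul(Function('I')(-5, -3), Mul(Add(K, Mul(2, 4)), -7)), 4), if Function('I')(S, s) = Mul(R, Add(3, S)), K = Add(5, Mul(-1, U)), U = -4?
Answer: 0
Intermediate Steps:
R = 0 (R = Add(-3, 3) = 0)
K = 9 (K = Add(5, Mul(-1, -4)) = Add(5, 4) = 9)
Function('I')(S, s) = 0 (Function('I')(S, s) = Mul(0, Add(3, S)) = 0)
Mul(Mul(Function('I')(-5, -3), Mul(Add(K, Mul(2, 4)), -7)), 4) = Mul(Mul(0, Mul(Add(9, Mul(2, 4)), -7)), 4) = Mul(Mul(0, Mul(Add(9, 8), -7)), 4) = Mul(Mul(0, Mul(17, -7)), 4) = Mul(Mul(0, -119), 4) = Mul(0, 4) = 0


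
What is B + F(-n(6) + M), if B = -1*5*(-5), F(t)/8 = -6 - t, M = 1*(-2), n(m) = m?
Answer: 41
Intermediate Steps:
M = -2
F(t) = -48 - 8*t (F(t) = 8*(-6 - t) = -48 - 8*t)
B = 25 (B = -5*(-5) = 25)
B + F(-n(6) + M) = 25 + (-48 - 8*(-1*6 - 2)) = 25 + (-48 - 8*(-6 - 2)) = 25 + (-48 - 8*(-8)) = 25 + (-48 + 64) = 25 + 16 = 41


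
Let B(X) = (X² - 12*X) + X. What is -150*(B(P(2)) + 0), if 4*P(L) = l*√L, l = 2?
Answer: -75 + 825*√2 ≈ 1091.7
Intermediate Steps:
P(L) = √L/2 (P(L) = (2*√L)/4 = √L/2)
B(X) = X² - 11*X
-150*(B(P(2)) + 0) = -150*((√2/2)*(-11 + √2/2) + 0) = -150*(√2*(-11 + √2/2)/2 + 0) = -75*√2*(-11 + √2/2)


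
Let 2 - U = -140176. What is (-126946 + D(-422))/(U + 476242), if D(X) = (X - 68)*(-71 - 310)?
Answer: 14936/154105 ≈ 0.096921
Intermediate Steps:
U = 140178 (U = 2 - 1*(-140176) = 2 + 140176 = 140178)
D(X) = 25908 - 381*X (D(X) = (-68 + X)*(-381) = 25908 - 381*X)
(-126946 + D(-422))/(U + 476242) = (-126946 + (25908 - 381*(-422)))/(140178 + 476242) = (-126946 + (25908 + 160782))/616420 = (-126946 + 186690)*(1/616420) = 59744*(1/616420) = 14936/154105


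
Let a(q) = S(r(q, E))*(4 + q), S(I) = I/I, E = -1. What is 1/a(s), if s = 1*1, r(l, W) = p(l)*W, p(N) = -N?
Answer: ⅕ ≈ 0.20000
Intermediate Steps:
r(l, W) = -W*l (r(l, W) = (-l)*W = -W*l)
S(I) = 1
s = 1
a(q) = 4 + q (a(q) = 1*(4 + q) = 4 + q)
1/a(s) = 1/(4 + 1) = 1/5 = ⅕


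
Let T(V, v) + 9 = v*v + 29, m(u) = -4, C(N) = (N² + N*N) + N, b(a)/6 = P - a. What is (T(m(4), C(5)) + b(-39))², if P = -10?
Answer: 10361961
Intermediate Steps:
b(a) = -60 - 6*a (b(a) = 6*(-10 - a) = -60 - 6*a)
C(N) = N + 2*N² (C(N) = (N² + N²) + N = 2*N² + N = N + 2*N²)
T(V, v) = 20 + v² (T(V, v) = -9 + (v*v + 29) = -9 + (v² + 29) = -9 + (29 + v²) = 20 + v²)
(T(m(4), C(5)) + b(-39))² = ((20 + (5*(1 + 2*5))²) + (-60 - 6*(-39)))² = ((20 + (5*(1 + 10))²) + (-60 + 234))² = ((20 + (5*11)²) + 174)² = ((20 + 55²) + 174)² = ((20 + 3025) + 174)² = (3045 + 174)² = 3219² = 10361961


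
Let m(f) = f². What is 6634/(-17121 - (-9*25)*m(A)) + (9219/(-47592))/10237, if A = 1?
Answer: -7482027655/19054906112 ≈ -0.39266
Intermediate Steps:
6634/(-17121 - (-9*25)*m(A)) + (9219/(-47592))/10237 = 6634/(-17121 - (-9*25)*1²) + (9219/(-47592))/10237 = 6634/(-17121 - (-225)) + (9219*(-1/47592))*(1/10237) = 6634/(-17121 - 1*(-225)) - 3073/15864*1/10237 = 6634/(-17121 + 225) - 3073/162399768 = 6634/(-16896) - 3073/162399768 = 6634*(-1/16896) - 3073/162399768 = -3317/8448 - 3073/162399768 = -7482027655/19054906112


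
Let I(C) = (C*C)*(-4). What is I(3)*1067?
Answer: -38412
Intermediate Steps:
I(C) = -4*C**2 (I(C) = C**2*(-4) = -4*C**2)
I(3)*1067 = -4*3**2*1067 = -4*9*1067 = -36*1067 = -38412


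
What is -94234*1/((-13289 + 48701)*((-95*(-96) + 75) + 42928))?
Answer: -47117/922889838 ≈ -5.1054e-5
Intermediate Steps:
-94234*1/((-13289 + 48701)*((-95*(-96) + 75) + 42928)) = -94234*1/(35412*((9120 + 75) + 42928)) = -94234*1/(35412*(9195 + 42928)) = -94234/(52123*35412) = -94234/1845779676 = -94234*1/1845779676 = -47117/922889838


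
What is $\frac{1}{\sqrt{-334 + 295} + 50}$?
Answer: $\frac{50}{2539} - \frac{i \sqrt{39}}{2539} \approx 0.019693 - 0.0024596 i$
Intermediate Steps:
$\frac{1}{\sqrt{-334 + 295} + 50} = \frac{1}{\sqrt{-39} + 50} = \frac{1}{i \sqrt{39} + 50} = \frac{1}{50 + i \sqrt{39}}$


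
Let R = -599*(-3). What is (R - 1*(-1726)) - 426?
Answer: 3097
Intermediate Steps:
R = 1797
(R - 1*(-1726)) - 426 = (1797 - 1*(-1726)) - 426 = (1797 + 1726) - 426 = 3523 - 426 = 3097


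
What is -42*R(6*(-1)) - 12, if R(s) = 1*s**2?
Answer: -1524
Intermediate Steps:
R(s) = s**2
-42*R(6*(-1)) - 12 = -42*(6*(-1))**2 - 12 = -42*(-6)**2 - 12 = -42*36 - 12 = -1512 - 12 = -1524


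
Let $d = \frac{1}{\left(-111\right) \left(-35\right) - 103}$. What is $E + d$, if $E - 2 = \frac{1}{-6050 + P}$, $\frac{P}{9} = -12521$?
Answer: $\frac{898256753}{449070898} \approx 2.0003$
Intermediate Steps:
$P = -112689$ ($P = 9 \left(-12521\right) = -112689$)
$E = \frac{237477}{118739}$ ($E = 2 + \frac{1}{-6050 - 112689} = 2 + \frac{1}{-118739} = 2 - \frac{1}{118739} = \frac{237477}{118739} \approx 2.0$)
$d = \frac{1}{3782}$ ($d = \frac{1}{3885 - 103} = \frac{1}{3782} \approx 0.00026441$)
$E + d = \frac{237477}{118739} + \frac{1}{3782} = \frac{898256753}{449070898}$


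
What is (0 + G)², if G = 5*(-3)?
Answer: 225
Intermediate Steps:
G = -15
(0 + G)² = (0 - 15)² = (-15)² = 225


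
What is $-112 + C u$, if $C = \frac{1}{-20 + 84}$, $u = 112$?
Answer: $- \frac{441}{4} \approx -110.25$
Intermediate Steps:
$C = \frac{1}{64} \approx 0.015625$
$-112 + C u = -112 + \frac{1}{64} \cdot 112 = -112 + \frac{7}{4} = - \frac{441}{4}$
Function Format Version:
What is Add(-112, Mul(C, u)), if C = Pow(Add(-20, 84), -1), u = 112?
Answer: Rational(-441, 4) ≈ -110.25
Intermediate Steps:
C = Rational(1, 64) (C = Pow(64, -1) = Rational(1, 64) ≈ 0.015625)
Add(-112, Mul(C, u)) = Add(-112, Mul(Rational(1, 64), 112)) = Add(-112, Rational(7, 4)) = Rational(-441, 4)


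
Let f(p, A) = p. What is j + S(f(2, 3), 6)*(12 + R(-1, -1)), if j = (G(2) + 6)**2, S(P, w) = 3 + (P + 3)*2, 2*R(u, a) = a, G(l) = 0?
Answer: 371/2 ≈ 185.50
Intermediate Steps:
R(u, a) = a/2
S(P, w) = 9 + 2*P (S(P, w) = 3 + (3 + P)*2 = 3 + (6 + 2*P) = 9 + 2*P)
j = 36 (j = (0 + 6)**2 = 6**2 = 36)
j + S(f(2, 3), 6)*(12 + R(-1, -1)) = 36 + (9 + 2*2)*(12 + (1/2)*(-1)) = 36 + (9 + 4)*(12 - 1/2) = 36 + 13*(23/2) = 36 + 299/2 = 371/2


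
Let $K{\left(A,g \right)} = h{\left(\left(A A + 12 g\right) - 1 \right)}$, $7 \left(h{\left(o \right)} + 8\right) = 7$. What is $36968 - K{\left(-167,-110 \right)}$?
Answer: $36975$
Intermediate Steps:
$h{\left(o \right)} = -7$ ($h{\left(o \right)} = -8 + \frac{1}{7} \cdot 7 = -8 + 1 = -7$)
$K{\left(A,g \right)} = -7$
$36968 - K{\left(-167,-110 \right)} = 36968 - -7 = 36968 + 7 = 36975$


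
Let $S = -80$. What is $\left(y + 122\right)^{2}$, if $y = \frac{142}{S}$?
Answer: $\frac{23126481}{1600} \approx 14454.0$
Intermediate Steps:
$y = - \frac{71}{40}$ ($y = \frac{142}{-80} = 142 \left(- \frac{1}{80}\right) = - \frac{71}{40} \approx -1.775$)
$\left(y + 122\right)^{2} = \left(- \frac{71}{40} + 122\right)^{2} = \left(\frac{4809}{40}\right)^{2} = \frac{23126481}{1600}$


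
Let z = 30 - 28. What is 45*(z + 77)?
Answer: 3555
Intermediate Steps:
z = 2
45*(z + 77) = 45*(2 + 77) = 45*79 = 3555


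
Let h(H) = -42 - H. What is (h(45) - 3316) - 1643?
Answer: -5046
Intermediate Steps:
(h(45) - 3316) - 1643 = ((-42 - 1*45) - 3316) - 1643 = ((-42 - 45) - 3316) - 1643 = (-87 - 3316) - 1643 = -3403 - 1643 = -5046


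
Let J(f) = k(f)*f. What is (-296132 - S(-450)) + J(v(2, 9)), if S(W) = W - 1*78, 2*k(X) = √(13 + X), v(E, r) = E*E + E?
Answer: -295604 + 3*√19 ≈ -2.9559e+5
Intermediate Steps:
v(E, r) = E + E² (v(E, r) = E² + E = E + E²)
k(X) = √(13 + X)/2
S(W) = -78 + W (S(W) = W - 78 = -78 + W)
J(f) = f*√(13 + f)/2 (J(f) = (√(13 + f)/2)*f = f*√(13 + f)/2)
(-296132 - S(-450)) + J(v(2, 9)) = (-296132 - (-78 - 450)) + (2*(1 + 2))*√(13 + 2*(1 + 2))/2 = (-296132 - 1*(-528)) + (2*3)*√(13 + 2*3)/2 = (-296132 + 528) + (½)*6*√(13 + 6) = -295604 + (½)*6*√19 = -295604 + 3*√19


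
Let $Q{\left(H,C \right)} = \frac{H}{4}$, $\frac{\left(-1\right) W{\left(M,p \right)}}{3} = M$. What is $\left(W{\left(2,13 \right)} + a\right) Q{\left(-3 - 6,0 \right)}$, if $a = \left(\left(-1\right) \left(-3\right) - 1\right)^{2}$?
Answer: $\frac{9}{2} \approx 4.5$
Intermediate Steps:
$W{\left(M,p \right)} = - 3 M$
$Q{\left(H,C \right)} = \frac{H}{4}$ ($Q{\left(H,C \right)} = H \frac{1}{4} = \frac{H}{4}$)
$a = 4$ ($a = \left(3 - 1\right)^{2} = 2^{2} = 4$)
$\left(W{\left(2,13 \right)} + a\right) Q{\left(-3 - 6,0 \right)} = \left(\left(-3\right) 2 + 4\right) \frac{-3 - 6}{4} = \left(-6 + 4\right) \frac{-3 - 6}{4} = - 2 \cdot \frac{1}{4} \left(-9\right) = \left(-2\right) \left(- \frac{9}{4}\right) = \frac{9}{2}$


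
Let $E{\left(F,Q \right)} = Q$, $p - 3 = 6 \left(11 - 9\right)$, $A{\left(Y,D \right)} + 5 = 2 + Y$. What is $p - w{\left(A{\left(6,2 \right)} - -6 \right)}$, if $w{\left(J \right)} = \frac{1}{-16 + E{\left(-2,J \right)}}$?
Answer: $\frac{106}{7} \approx 15.143$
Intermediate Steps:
$A{\left(Y,D \right)} = -3 + Y$ ($A{\left(Y,D \right)} = -5 + \left(2 + Y\right) = -3 + Y$)
$p = 15$ ($p = 3 + 6 \left(11 - 9\right) = 3 + 6 \cdot 2 = 3 + 12 = 15$)
$w{\left(J \right)} = \frac{1}{-16 + J}$
$p - w{\left(A{\left(6,2 \right)} - -6 \right)} = 15 - \frac{1}{-16 + \left(\left(-3 + 6\right) - -6\right)} = 15 - \frac{1}{-16 + \left(3 + 6\right)} = 15 - \frac{1}{-16 + 9} = 15 - \frac{1}{-7} = 15 - - \frac{1}{7} = 15 + \frac{1}{7} = \frac{106}{7}$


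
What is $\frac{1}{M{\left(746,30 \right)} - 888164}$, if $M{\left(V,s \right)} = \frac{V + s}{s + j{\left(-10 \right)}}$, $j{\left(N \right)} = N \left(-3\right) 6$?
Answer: $- \frac{105}{93256832} \approx -1.1259 \cdot 10^{-6}$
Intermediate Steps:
$j{\left(N \right)} = - 18 N$ ($j{\left(N \right)} = - 3 N 6 = - 18 N$)
$M{\left(V,s \right)} = \frac{V + s}{180 + s}$ ($M{\left(V,s \right)} = \frac{V + s}{s - -180} = \frac{V + s}{s + 180} = \frac{V + s}{180 + s}$)
$\frac{1}{M{\left(746,30 \right)} - 888164} = \frac{1}{\frac{746 + 30}{180 + 30} - 888164} = \frac{1}{\frac{1}{210} \cdot 776 - 888164} = \frac{1}{\frac{388}{105} - 888164} = \frac{1}{- \frac{93256832}{105}} = - \frac{105}{93256832}$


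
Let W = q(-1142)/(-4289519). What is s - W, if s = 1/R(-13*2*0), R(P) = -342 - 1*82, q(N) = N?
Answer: -4773727/1818756056 ≈ -0.0026247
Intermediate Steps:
R(P) = -424 (R(P) = -342 - 82 = -424)
W = 1142/4289519 (W = -1142/(-4289519) = -1142*(-1/4289519) = 1142/4289519 ≈ 0.00026623)
s = -1/424 (s = 1/(-424) = -1/424 ≈ -0.0023585)
s - W = -1/424 - 1*1142/4289519 = -1/424 - 1142/4289519 = -4773727/1818756056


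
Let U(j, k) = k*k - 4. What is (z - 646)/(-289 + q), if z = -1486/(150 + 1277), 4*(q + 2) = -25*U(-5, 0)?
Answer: 65952/27113 ≈ 2.4325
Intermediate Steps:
U(j, k) = -4 + k² (U(j, k) = k² - 4 = -4 + k²)
q = 23 (q = -2 + (-25*(-4 + 0²))/4 = -2 + (-25*(-4 + 0))/4 = -2 + (-25*(-4))/4 = -2 + (¼)*100 = -2 + 25 = 23)
z = -1486/1427 ≈ -1.0413
(z - 646)/(-289 + q) = (-1486/1427 - 646)/(-289 + 23) = -923328/1427/(-266) = -923328/1427*(-1/266) = 65952/27113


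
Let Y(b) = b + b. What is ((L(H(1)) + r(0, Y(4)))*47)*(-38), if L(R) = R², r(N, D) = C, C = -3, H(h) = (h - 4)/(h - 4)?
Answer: 3572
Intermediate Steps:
Y(b) = 2*b
H(h) = 1 (H(h) = (-4 + h)/(-4 + h) = 1)
r(N, D) = -3
((L(H(1)) + r(0, Y(4)))*47)*(-38) = ((1² - 3)*47)*(-38) = ((1 - 3)*47)*(-38) = -2*47*(-38) = -94*(-38) = 3572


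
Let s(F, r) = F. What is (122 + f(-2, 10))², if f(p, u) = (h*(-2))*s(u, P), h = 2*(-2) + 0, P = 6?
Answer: 40804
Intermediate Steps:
h = -4 (h = -4 + 0 = -4)
f(p, u) = 8*u (f(p, u) = (-4*(-2))*u = 8*u)
(122 + f(-2, 10))² = (122 + 8*10)² = (122 + 80)² = 202² = 40804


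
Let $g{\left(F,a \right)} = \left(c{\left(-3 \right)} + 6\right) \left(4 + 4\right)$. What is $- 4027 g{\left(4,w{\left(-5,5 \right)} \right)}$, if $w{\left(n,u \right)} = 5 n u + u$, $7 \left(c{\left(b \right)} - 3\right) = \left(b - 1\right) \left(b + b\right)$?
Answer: $- \frac{2802792}{7} \approx -4.004 \cdot 10^{5}$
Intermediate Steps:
$c{\left(b \right)} = 3 + \frac{2 b \left(-1 + b\right)}{7}$ ($c{\left(b \right)} = 3 + \frac{\left(b - 1\right) \left(b + b\right)}{7} = 3 + \frac{\left(-1 + b\right) 2 b}{7} = 3 + \frac{2 b \left(-1 + b\right)}{7}$)
$w{\left(n,u \right)} = u + 5 n u$ ($w{\left(n,u \right)} = 5 n u + u = u + 5 n u$)
$g{\left(F,a \right)} = \frac{696}{7}$ ($g{\left(F,a \right)} = \left(\left(3 - - \frac{6}{7} + \frac{2 \left(-3\right)^{2}}{7}\right) + 6\right) \left(4 + 4\right) = \left(\left(3 + \frac{6}{7} + \frac{2}{7} \cdot 9\right) + 6\right) 8 = \left(\left(3 + \frac{6}{7} + \frac{18}{7}\right) + 6\right) 8 = \left(\frac{45}{7} + 6\right) 8 = \frac{87}{7} \cdot 8 = \frac{696}{7}$)
$- 4027 g{\left(4,w{\left(-5,5 \right)} \right)} = \left(-4027\right) \frac{696}{7} = - \frac{2802792}{7}$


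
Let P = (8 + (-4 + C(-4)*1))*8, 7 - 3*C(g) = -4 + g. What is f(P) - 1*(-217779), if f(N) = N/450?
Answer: 5444479/25 ≈ 2.1778e+5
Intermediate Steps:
C(g) = 11/3 - g/3 (C(g) = 7/3 - (-4 + g)/3 = 7/3 + (4/3 - g/3) = 11/3 - g/3)
P = 72 (P = (8 + (-4 + (11/3 - 1/3*(-4))*1))*8 = (8 + (-4 + (11/3 + 4/3)*1))*8 = (8 + (-4 + 5*1))*8 = (8 + (-4 + 5))*8 = (8 + 1)*8 = 9*8 = 72)
f(N) = N/450 (f(N) = N*(1/450) = N/450)
f(P) - 1*(-217779) = (1/450)*72 - 1*(-217779) = 4/25 + 217779 = 5444479/25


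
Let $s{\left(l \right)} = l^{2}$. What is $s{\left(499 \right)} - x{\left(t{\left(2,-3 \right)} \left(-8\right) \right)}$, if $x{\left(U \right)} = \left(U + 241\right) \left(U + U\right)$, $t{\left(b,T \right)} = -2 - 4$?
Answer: $221257$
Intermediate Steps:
$t{\left(b,T \right)} = -6$
$x{\left(U \right)} = 2 U \left(241 + U\right)$ ($x{\left(U \right)} = \left(241 + U\right) 2 U = 2 U \left(241 + U\right)$)
$s{\left(499 \right)} - x{\left(t{\left(2,-3 \right)} \left(-8\right) \right)} = 499^{2} - 2 \left(\left(-6\right) \left(-8\right)\right) \left(241 - -48\right) = 249001 - 2 \cdot 48 \left(241 + 48\right) = 249001 - 2 \cdot 48 \cdot 289 = 249001 - 27744 = 221257$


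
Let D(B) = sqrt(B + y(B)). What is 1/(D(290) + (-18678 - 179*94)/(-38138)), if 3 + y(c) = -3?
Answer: -84628222/25738716655 + 363626761*sqrt(71)/51477433310 ≈ 0.056233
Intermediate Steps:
y(c) = -6 (y(c) = -3 - 3 = -6)
D(B) = sqrt(-6 + B) (D(B) = sqrt(B - 6) = sqrt(-6 + B))
1/(D(290) + (-18678 - 179*94)/(-38138)) = 1/(sqrt(-6 + 290) + (-18678 - 179*94)/(-38138)) = 1/(sqrt(284) + (-18678 - 1*16826)*(-1/38138)) = 1/(2*sqrt(71) + (-18678 - 16826)*(-1/38138)) = 1/(2*sqrt(71) - 35504*(-1/38138)) = 1/(2*sqrt(71) + 17752/19069) = 1/(17752/19069 + 2*sqrt(71))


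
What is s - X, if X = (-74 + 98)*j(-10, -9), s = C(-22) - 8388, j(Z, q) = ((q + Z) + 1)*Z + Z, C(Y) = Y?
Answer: -12490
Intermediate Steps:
j(Z, q) = Z + Z*(1 + Z + q) (j(Z, q) = ((Z + q) + 1)*Z + Z = (1 + Z + q)*Z + Z = Z*(1 + Z + q) + Z = Z + Z*(1 + Z + q))
s = -8410 (s = -22 - 8388 = -8410)
X = 4080 (X = (-74 + 98)*(-10*(2 - 10 - 9)) = 24*(-10*(-17)) = 24*170 = 4080)
s - X = -8410 - 1*4080 = -8410 - 4080 = -12490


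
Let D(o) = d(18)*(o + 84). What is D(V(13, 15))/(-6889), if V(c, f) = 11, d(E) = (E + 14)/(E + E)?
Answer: -760/62001 ≈ -0.012258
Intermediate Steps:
d(E) = (14 + E)/(2*E) (d(E) = (14 + E)/((2*E)) = (14 + E)*(1/(2*E)) = (14 + E)/(2*E))
D(o) = 224/3 + 8*o/9 (D(o) = ((½)*(14 + 18)/18)*(o + 84) = ((½)*(1/18)*32)*(84 + o) = 8*(84 + o)/9 = 224/3 + 8*o/9)
D(V(13, 15))/(-6889) = (224/3 + (8/9)*11)/(-6889) = (224/3 + 88/9)*(-1/6889) = (760/9)*(-1/6889) = -760/62001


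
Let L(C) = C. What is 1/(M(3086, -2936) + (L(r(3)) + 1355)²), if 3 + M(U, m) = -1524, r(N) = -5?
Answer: 1/1820973 ≈ 5.4916e-7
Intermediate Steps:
M(U, m) = -1527 (M(U, m) = -3 - 1524 = -1527)
1/(M(3086, -2936) + (L(r(3)) + 1355)²) = 1/(-1527 + (-5 + 1355)²) = 1/(-1527 + 1350²) = 1/(-1527 + 1822500) = 1/1820973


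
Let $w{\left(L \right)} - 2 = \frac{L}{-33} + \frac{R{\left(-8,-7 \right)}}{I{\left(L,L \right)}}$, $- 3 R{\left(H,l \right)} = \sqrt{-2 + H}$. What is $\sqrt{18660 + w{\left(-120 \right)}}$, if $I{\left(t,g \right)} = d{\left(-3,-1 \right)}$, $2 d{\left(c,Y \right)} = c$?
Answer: $\frac{\sqrt{20326878 + 242 i \sqrt{10}}}{33} \approx 136.62 + 0.0025718 i$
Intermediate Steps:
$d{\left(c,Y \right)} = \frac{c}{2}$
$I{\left(t,g \right)} = - \frac{3}{2}$ ($I{\left(t,g \right)} = \frac{1}{2} \left(-3\right) = - \frac{3}{2}$)
$R{\left(H,l \right)} = - \frac{\sqrt{-2 + H}}{3}$
$w{\left(L \right)} = 2 - \frac{L}{33} + \frac{2 i \sqrt{10}}{9}$ ($w{\left(L \right)} = 2 + \left(\frac{L}{-33} + \frac{\left(- \frac{1}{3}\right) \sqrt{-2 - 8}}{- \frac{3}{2}}\right) = 2 + \left(L \left(- \frac{1}{33}\right) + - \frac{\sqrt{-10}}{3} \left(- \frac{2}{3}\right)\right) = 2 - \left(\frac{L}{33} - - \frac{i \sqrt{10}}{3} \left(- \frac{2}{3}\right)\right) = 2 - \left(\frac{L}{33} - \frac{2 i \sqrt{10}}{9}\right) = 2 - \frac{L}{33} + \frac{2 i \sqrt{10}}{9}$)
$\sqrt{18660 + w{\left(-120 \right)}} = \sqrt{18660 + \left(2 - - \frac{40}{11} + \frac{2 i \sqrt{10}}{9}\right)} = \sqrt{18660 + \left(2 + \frac{40}{11} + \frac{2 i \sqrt{10}}{9}\right)} = \sqrt{18660 + \left(\frac{62}{11} + \frac{2 i \sqrt{10}}{9}\right)} = \sqrt{\frac{205322}{11} + \frac{2 i \sqrt{10}}{9}}$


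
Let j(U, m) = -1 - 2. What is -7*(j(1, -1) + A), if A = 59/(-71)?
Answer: 1904/71 ≈ 26.817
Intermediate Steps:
j(U, m) = -3
A = -59/71 (A = 59*(-1/71) = -59/71 ≈ -0.83099)
-7*(j(1, -1) + A) = -7*(-3 - 59/71) = -7*(-272/71) = 1904/71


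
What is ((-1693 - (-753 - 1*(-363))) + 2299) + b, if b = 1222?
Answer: 2218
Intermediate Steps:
((-1693 - (-753 - 1*(-363))) + 2299) + b = ((-1693 - (-753 - 1*(-363))) + 2299) + 1222 = ((-1693 - (-753 + 363)) + 2299) + 1222 = ((-1693 - 1*(-390)) + 2299) + 1222 = ((-1693 + 390) + 2299) + 1222 = (-1303 + 2299) + 1222 = 996 + 1222 = 2218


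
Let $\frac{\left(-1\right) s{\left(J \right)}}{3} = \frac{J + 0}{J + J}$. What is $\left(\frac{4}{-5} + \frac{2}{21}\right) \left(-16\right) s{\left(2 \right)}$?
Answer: $- \frac{592}{35} \approx -16.914$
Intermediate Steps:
$s{\left(J \right)} = - \frac{3}{2}$ ($s{\left(J \right)} = - 3 \frac{J + 0}{J + J} = - 3 \frac{J}{2 J} = - 3 J \frac{1}{2 J} = \left(-3\right) \frac{1}{2} = - \frac{3}{2}$)
$\left(\frac{4}{-5} + \frac{2}{21}\right) \left(-16\right) s{\left(2 \right)} = \left(\frac{4}{-5} + \frac{2}{21}\right) \left(-16\right) \left(- \frac{3}{2}\right) = \left(4 \left(- \frac{1}{5}\right) + 2 \cdot \frac{1}{21}\right) \left(-16\right) \left(- \frac{3}{2}\right) = \left(- \frac{4}{5} + \frac{2}{21}\right) \left(-16\right) \left(- \frac{3}{2}\right) = \left(- \frac{74}{105}\right) \left(-16\right) \left(- \frac{3}{2}\right) = \frac{1184}{105} \left(- \frac{3}{2}\right) = - \frac{592}{35}$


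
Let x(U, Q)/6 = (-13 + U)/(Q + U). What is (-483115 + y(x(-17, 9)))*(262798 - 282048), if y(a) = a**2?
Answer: 18580436875/2 ≈ 9.2902e+9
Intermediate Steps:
x(U, Q) = 6*(-13 + U)/(Q + U) (x(U, Q) = 6*((-13 + U)/(Q + U)) = 6*(-13 + U)/(Q + U))
(-483115 + y(x(-17, 9)))*(262798 - 282048) = (-483115 + (6*(-13 - 17)/(9 - 17))**2)*(262798 - 282048) = (-483115 + (6*(-30)/(-8))**2)*(-19250) = (-483115 + (6*(-1/8)*(-30))**2)*(-19250) = (-483115 + (45/2)**2)*(-19250) = (-483115 + 2025/4)*(-19250) = -1930435/4*(-19250) = 18580436875/2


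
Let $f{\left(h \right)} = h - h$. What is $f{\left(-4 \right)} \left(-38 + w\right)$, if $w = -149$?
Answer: $0$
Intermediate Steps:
$f{\left(h \right)} = 0$
$f{\left(-4 \right)} \left(-38 + w\right) = 0 \left(-38 - 149\right) = 0 \left(-187\right) = 0$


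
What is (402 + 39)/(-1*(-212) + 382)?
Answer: 49/66 ≈ 0.74242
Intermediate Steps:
(402 + 39)/(-1*(-212) + 382) = 441/(212 + 382) = 441/594 = 441*(1/594) = 49/66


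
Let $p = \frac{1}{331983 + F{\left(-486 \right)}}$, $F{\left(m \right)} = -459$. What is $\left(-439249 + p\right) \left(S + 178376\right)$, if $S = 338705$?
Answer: $- \frac{75298155038998475}{331524} \approx -2.2713 \cdot 10^{11}$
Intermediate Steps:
$p = \frac{1}{331524}$ ($p = \frac{1}{331983 - 459} = \frac{1}{331524} \approx 3.0164 \cdot 10^{-6}$)
$\left(-439249 + p\right) \left(S + 178376\right) = \left(-439249 + \frac{1}{331524}\right) \left(338705 + 178376\right) = \left(- \frac{145621585475}{331524}\right) 517081 = - \frac{75298155038998475}{331524}$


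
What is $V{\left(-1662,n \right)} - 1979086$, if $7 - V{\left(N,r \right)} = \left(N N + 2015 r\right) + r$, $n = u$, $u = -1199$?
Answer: $-2324139$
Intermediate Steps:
$n = -1199$
$V{\left(N,r \right)} = 7 - N^{2} - 2016 r$ ($V{\left(N,r \right)} = 7 - \left(\left(N N + 2015 r\right) + r\right) = 7 - \left(\left(N^{2} + 2015 r\right) + r\right) = 7 - \left(N^{2} + 2016 r\right) = 7 - N^{2} - 2016 r$)
$V{\left(-1662,n \right)} - 1979086 = \left(7 - \left(-1662\right)^{2} - -2417184\right) - 1979086 = \left(7 - 2762244 + 2417184\right) - 1979086 = -345053 - 1979086 = -2324139$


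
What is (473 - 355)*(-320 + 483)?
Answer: 19234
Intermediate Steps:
(473 - 355)*(-320 + 483) = 118*163 = 19234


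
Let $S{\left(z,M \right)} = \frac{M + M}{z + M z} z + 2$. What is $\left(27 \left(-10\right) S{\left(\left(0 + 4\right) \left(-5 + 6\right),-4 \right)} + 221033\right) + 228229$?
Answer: $448002$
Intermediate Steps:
$S{\left(z,M \right)} = 2 + \frac{2 M z}{z + M z}$ ($S{\left(z,M \right)} = \frac{2 M}{z + M z} z + 2 = \frac{2 M z}{z + M z} + 2 = 2 + \frac{2 M z}{z + M z}$)
$\left(27 \left(-10\right) S{\left(\left(0 + 4\right) \left(-5 + 6\right),-4 \right)} + 221033\right) + 228229 = \left(27 \left(-10\right) \frac{2 \left(1 + 2 \left(-4\right)\right)}{1 - 4} + 221033\right) + 228229 = \left(- 270 \frac{2 \left(1 - 8\right)}{-3} + 221033\right) + 228229 = \left(- 270 \cdot 2 \left(- \frac{1}{3}\right) \left(-7\right) + 221033\right) + 228229 = \left(\left(-270\right) \frac{14}{3} + 221033\right) + 228229 = \left(-1260 + 221033\right) + 228229 = 219773 + 228229 = 448002$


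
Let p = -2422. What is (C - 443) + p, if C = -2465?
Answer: -5330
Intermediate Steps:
(C - 443) + p = (-2465 - 443) - 2422 = -2908 - 2422 = -5330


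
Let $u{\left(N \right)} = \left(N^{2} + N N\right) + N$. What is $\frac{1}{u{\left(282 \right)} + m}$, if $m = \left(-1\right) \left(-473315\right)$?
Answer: $\frac{1}{632645} \approx 1.5807 \cdot 10^{-6}$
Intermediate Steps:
$m = 473315$
$u{\left(N \right)} = N + 2 N^{2}$ ($u{\left(N \right)} = \left(N^{2} + N^{2}\right) + N = 2 N^{2} + N = N + 2 N^{2}$)
$\frac{1}{u{\left(282 \right)} + m} = \frac{1}{282 \left(1 + 2 \cdot 282\right) + 473315} = \frac{1}{282 \left(1 + 564\right) + 473315} = \frac{1}{282 \cdot 565 + 473315} = \frac{1}{159330 + 473315} = \frac{1}{632645}$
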